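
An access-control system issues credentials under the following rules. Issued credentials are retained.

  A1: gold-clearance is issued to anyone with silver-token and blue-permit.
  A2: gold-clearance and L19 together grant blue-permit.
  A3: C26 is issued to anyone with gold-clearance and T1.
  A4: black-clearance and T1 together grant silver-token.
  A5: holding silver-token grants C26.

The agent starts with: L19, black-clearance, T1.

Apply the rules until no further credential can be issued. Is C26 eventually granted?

Holding black-clearance and T1 grants silver-token (A4).
Holding silver-token grants C26 (A5).

Yes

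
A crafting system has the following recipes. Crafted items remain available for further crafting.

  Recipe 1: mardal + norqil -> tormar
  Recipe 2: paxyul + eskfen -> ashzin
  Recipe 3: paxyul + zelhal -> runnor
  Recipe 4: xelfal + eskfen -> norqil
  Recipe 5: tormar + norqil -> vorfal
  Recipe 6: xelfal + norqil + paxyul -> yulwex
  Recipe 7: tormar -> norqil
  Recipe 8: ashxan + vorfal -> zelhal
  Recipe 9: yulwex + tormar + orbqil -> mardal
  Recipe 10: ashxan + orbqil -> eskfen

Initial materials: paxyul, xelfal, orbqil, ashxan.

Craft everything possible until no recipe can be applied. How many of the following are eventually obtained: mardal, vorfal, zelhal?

mardal would need yulwex, tormar, and orbqil (Recipe 9), but tormar is never obtained.
vorfal would need tormar and norqil (Recipe 5), but tormar is never obtained.
zelhal would need ashxan and vorfal (Recipe 8), but vorfal is never obtained.
None of the 3 are reached.

0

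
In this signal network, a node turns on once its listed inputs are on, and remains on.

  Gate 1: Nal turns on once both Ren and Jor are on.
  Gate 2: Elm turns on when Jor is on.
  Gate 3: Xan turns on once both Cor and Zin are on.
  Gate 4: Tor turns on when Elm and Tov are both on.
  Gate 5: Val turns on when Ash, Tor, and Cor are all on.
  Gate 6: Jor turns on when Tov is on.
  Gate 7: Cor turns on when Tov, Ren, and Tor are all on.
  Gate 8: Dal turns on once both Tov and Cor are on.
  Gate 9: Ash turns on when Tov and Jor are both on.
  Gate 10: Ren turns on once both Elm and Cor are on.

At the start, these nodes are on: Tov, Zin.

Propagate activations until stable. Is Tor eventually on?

Tov is on, so Jor turns on (Gate 6).
Jor is on, so Elm turns on (Gate 2).
Gate 4: Elm and Tov on → Tor on.

Yes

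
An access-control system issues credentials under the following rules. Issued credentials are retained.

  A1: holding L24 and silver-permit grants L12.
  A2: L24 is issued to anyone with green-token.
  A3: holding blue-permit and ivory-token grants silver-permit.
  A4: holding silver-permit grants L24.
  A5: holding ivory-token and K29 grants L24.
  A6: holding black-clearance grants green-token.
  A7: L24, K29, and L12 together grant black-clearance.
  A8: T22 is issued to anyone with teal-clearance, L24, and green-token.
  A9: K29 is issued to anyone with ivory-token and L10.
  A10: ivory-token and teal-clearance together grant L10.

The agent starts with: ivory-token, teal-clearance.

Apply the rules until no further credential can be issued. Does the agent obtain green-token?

green-token would need black-clearance (A6), but black-clearance is never granted.

No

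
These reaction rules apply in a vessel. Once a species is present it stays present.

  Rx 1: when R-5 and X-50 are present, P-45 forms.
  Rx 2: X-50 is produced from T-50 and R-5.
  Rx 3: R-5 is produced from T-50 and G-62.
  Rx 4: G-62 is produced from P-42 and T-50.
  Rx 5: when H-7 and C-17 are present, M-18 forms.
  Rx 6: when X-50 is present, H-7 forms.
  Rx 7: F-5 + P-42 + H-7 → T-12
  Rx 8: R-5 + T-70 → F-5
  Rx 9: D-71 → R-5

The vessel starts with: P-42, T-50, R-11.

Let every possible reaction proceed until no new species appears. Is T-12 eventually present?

No

T-12 would need F-5, P-42, and H-7 (Rx 7), but F-5 never forms.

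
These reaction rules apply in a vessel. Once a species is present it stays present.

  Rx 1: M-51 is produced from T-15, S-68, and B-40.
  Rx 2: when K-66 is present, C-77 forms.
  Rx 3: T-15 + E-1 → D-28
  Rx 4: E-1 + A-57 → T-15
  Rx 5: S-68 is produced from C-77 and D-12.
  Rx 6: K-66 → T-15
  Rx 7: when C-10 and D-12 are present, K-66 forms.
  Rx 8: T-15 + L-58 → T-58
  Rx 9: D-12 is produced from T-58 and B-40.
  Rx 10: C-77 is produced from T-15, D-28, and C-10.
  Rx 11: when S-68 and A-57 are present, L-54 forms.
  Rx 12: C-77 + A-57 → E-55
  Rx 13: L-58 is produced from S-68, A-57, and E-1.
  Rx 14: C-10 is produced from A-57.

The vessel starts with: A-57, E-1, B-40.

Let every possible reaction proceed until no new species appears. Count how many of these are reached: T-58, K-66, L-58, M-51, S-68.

0

T-58 would need T-15 and L-58 (Rx 8), but L-58 never forms.
K-66 would need C-10 and D-12 (Rx 7), but D-12 never forms.
L-58 would need S-68, A-57, and E-1 (Rx 13), but S-68 never forms.
M-51 would need T-15, S-68, and B-40 (Rx 1), but S-68 never forms.
S-68 would need C-77 and D-12 (Rx 5), but D-12 never forms.
None of the 5 are reached.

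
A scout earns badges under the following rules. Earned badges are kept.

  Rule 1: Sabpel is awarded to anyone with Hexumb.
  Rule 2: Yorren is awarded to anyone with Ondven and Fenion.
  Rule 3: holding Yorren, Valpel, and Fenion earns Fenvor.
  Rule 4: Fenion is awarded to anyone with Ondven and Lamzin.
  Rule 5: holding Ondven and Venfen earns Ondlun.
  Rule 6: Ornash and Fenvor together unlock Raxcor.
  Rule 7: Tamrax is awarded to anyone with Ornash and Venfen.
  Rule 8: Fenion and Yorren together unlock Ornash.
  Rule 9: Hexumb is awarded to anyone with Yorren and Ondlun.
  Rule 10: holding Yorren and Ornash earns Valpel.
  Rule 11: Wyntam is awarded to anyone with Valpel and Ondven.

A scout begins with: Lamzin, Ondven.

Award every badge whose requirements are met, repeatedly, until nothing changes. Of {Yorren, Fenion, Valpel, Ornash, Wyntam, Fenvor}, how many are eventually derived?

With Ondven and Lamzin, Fenion is earned (Rule 4).
With Ondven and Fenion, Yorren is earned (Rule 2).
With Fenion and Yorren, Ornash is earned (Rule 8).
With Yorren and Ornash, Valpel is earned (Rule 10).
With Valpel and Ondven, Wyntam is earned (Rule 11).
With Yorren, Valpel, and Fenion, Fenvor is earned (Rule 3).
Yorren: reached.
Fenion: reached.
Valpel: reached.
Ornash: reached.
Wyntam: reached.
Fenvor: reached.
All 6 are reached.

6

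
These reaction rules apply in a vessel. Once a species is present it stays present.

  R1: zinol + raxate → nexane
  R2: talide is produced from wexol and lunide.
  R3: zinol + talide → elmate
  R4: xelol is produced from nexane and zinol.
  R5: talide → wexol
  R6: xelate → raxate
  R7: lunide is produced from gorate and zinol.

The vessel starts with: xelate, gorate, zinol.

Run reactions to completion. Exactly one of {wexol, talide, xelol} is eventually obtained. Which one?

xelate present → raxate forms (R6).
zinol and raxate present → nexane forms (R1).
nexane and zinol present → xelol forms (R4).
talide would need wexol and lunide (R2), but wexol never forms. wexol would need talide (R5), but talide never forms.

xelol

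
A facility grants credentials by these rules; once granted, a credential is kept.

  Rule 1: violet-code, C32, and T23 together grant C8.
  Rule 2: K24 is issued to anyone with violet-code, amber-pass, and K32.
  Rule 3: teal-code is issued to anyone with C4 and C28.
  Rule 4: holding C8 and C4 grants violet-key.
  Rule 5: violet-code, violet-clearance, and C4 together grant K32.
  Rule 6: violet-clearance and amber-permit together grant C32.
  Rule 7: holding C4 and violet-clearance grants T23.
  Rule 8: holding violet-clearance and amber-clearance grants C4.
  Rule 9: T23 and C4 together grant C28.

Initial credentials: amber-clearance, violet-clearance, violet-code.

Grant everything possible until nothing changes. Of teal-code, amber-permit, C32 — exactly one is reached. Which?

teal-code

Holding violet-clearance and amber-clearance grants C4 (Rule 8).
Holding C4 and violet-clearance grants T23 (Rule 7).
Holding T23 and C4 grants C28 (Rule 9).
Holding C4 and C28 grants teal-code (Rule 3).
C32 would need violet-clearance and amber-permit (Rule 6), but amber-permit is never granted. No rule produces amber-permit, and it is not given.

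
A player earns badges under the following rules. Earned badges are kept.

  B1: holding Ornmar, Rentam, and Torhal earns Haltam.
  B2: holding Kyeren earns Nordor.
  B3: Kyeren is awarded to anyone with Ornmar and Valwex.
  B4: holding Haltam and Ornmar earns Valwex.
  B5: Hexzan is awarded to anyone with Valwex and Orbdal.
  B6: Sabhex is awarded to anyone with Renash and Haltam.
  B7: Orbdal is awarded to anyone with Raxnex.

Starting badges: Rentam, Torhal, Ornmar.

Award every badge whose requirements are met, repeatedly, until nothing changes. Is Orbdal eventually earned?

Orbdal would need Raxnex (B7), but Raxnex is never earned.

No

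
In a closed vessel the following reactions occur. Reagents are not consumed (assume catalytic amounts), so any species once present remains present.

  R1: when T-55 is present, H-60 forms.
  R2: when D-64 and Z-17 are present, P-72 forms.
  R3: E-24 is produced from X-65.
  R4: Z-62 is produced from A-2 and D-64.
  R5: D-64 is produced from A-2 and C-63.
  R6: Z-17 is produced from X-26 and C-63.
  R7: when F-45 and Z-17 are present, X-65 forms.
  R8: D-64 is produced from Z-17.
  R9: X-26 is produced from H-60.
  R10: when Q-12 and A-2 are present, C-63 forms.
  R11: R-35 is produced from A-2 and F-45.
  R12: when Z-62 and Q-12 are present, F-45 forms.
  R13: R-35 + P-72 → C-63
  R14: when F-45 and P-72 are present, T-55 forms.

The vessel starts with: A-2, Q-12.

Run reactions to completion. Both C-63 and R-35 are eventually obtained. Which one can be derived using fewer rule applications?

C-63

C-63: Q-12 and A-2 present → C-63 forms (R10). [1 rule application]
R-35: Q-12 and A-2 present → C-63 forms (R10). A-2 and C-63 present → D-64 forms (R5). A-2 and D-64 present → Z-62 forms (R4). Z-62 and Q-12 present → F-45 forms (R12). A-2 and F-45 present → R-35 forms (R11). [5 rule applications]
C-63 needs fewer.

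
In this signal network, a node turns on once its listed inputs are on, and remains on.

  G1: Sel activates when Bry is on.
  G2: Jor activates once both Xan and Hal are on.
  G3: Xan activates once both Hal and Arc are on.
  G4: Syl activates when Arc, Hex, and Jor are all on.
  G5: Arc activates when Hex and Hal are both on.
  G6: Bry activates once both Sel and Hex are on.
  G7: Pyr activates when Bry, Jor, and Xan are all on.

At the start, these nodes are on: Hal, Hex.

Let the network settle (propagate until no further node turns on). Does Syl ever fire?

Yes

Hex and Hal are on, so Arc activates (G5).
Hal and Arc are on, so Xan activates (G3).
G2: Xan and Hal on → Jor on.
Arc, Hex, and Jor are on, so Syl activates (G4).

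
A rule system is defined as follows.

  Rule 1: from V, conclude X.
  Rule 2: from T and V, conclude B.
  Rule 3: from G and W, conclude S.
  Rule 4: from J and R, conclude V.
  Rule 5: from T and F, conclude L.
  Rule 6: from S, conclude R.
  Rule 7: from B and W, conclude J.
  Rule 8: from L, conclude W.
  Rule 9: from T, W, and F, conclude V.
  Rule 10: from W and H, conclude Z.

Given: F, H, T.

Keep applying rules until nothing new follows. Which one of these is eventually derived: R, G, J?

J

From T and F, Rule 5 gives L.
From L, Rule 8 gives W.
T, W, and F hold, so V follows (Rule 9).
From T and V, Rule 2 gives B.
B and W hold, so J follows (Rule 7).
No rule produces G, and it is not given. R would need S (Rule 6), but S is never established.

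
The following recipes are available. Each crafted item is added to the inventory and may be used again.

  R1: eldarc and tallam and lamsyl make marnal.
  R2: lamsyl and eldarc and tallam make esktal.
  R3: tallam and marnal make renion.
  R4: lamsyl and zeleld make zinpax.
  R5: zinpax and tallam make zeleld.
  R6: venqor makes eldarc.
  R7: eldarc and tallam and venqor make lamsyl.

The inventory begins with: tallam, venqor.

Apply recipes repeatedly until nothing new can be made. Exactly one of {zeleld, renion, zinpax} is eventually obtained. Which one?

renion

venqor → eldarc (R6).
Using R7, eldarc, tallam, and venqor make lamsyl.
eldarc and tallam and lamsyl → marnal (R1).
Using R3, tallam and marnal make renion.
zinpax would need lamsyl and zeleld (R4), but zeleld is never obtained. zeleld would need zinpax and tallam (R5), but zinpax is never obtained.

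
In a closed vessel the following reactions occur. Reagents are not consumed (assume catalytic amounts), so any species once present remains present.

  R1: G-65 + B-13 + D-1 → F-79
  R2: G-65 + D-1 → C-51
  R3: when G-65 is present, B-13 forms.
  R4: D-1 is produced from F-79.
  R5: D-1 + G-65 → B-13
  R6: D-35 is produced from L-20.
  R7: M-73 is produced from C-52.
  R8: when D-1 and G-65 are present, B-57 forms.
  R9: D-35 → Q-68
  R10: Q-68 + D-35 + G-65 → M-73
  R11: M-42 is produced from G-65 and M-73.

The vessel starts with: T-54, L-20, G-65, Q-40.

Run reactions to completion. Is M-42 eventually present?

Yes

L-20 present → D-35 forms (R6).
D-35 present → Q-68 forms (R9).
Q-68, D-35, and G-65 present → M-73 forms (R10).
G-65 and M-73 present → M-42 forms (R11).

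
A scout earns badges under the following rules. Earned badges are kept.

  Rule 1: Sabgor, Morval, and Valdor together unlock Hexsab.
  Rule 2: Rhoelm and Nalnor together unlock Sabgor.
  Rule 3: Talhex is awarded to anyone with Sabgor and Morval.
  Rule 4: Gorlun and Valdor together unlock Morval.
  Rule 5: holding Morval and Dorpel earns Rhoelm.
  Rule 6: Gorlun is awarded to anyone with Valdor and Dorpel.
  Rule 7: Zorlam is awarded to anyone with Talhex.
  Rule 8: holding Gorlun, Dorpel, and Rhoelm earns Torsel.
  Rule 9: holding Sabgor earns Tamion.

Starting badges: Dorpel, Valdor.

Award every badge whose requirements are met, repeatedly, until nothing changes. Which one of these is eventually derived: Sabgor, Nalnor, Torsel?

Torsel

With Valdor and Dorpel, Gorlun is earned (Rule 6).
With Gorlun and Valdor, Morval is earned (Rule 4).
With Morval and Dorpel, Rhoelm is earned (Rule 5).
With Gorlun, Dorpel, and Rhoelm, Torsel is earned (Rule 8).
No rule produces Nalnor, and it is not given. Sabgor would need Rhoelm and Nalnor (Rule 2), but Nalnor is never earned.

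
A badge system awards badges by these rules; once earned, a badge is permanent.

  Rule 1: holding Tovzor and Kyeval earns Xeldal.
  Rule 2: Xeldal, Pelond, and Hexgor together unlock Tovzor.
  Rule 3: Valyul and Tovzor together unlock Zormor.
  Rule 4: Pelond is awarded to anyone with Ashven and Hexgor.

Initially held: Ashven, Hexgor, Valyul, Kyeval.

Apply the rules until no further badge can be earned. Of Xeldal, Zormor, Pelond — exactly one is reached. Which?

Pelond

With Ashven and Hexgor, Pelond is earned (Rule 4).
Xeldal would need Tovzor and Kyeval (Rule 1), but Tovzor is never earned. Zormor would need Valyul and Tovzor (Rule 3), but Tovzor is never earned.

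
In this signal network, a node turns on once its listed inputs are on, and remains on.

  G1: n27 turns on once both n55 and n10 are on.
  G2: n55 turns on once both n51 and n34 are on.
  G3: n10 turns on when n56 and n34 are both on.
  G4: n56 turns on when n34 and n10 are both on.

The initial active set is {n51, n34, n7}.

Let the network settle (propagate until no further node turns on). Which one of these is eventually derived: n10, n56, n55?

n55

G2: n51 and n34 on → n55 on.
n56 would need n34 and n10 (G4), but n10 never turns on. n10 would need n56 and n34 (G3), but n56 never turns on.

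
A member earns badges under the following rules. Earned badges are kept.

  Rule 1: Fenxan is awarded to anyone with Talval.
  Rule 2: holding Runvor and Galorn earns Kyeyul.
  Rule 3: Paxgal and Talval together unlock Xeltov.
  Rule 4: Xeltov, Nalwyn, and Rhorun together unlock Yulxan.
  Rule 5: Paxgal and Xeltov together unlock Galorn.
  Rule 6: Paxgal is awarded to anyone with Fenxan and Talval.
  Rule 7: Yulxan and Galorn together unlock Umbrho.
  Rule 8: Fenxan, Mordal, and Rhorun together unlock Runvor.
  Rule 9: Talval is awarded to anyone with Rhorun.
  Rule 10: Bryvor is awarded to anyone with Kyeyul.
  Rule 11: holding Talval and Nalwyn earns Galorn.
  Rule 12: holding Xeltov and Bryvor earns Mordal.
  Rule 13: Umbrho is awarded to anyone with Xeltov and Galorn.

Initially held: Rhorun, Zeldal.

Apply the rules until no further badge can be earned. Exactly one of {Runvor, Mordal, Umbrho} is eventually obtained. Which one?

Umbrho

With Rhorun, Talval is earned (Rule 9).
With Talval, Fenxan is earned (Rule 1).
With Fenxan and Talval, Paxgal is earned (Rule 6).
With Paxgal and Talval, Xeltov is earned (Rule 3).
With Paxgal and Xeltov, Galorn is earned (Rule 5).
With Xeltov and Galorn, Umbrho is earned (Rule 13).
Runvor would need Fenxan, Mordal, and Rhorun (Rule 8), but Mordal is never earned. Mordal would need Xeltov and Bryvor (Rule 12), but Bryvor is never earned.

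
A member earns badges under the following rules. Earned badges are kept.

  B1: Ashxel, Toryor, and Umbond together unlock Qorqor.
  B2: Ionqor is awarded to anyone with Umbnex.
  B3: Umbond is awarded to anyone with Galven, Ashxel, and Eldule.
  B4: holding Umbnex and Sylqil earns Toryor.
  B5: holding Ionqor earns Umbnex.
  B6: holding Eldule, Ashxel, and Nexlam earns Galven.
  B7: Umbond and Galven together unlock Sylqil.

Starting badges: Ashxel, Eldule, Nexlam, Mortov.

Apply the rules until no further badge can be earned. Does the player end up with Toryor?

Toryor would need Umbnex and Sylqil (B4), but Umbnex is never earned.

No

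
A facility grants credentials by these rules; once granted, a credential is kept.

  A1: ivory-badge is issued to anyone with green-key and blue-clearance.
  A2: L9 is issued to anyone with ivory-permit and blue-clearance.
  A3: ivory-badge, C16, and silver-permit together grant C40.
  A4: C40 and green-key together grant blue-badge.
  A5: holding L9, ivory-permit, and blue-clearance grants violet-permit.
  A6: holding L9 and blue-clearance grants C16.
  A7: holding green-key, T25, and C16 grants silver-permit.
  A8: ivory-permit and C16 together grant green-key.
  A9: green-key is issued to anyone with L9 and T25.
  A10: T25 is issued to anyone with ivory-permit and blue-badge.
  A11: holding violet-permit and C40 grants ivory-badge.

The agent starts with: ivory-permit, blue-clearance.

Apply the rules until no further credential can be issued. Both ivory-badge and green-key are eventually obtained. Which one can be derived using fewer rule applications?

green-key: Holding ivory-permit and blue-clearance grants L9 (A2). Holding L9 and blue-clearance grants C16 (A6). Holding ivory-permit and C16 grants green-key (A8). [3 rule applications]
ivory-badge: Holding ivory-permit and blue-clearance grants L9 (A2). Holding L9 and blue-clearance grants C16 (A6). Holding ivory-permit and C16 grants green-key (A8). Holding green-key and blue-clearance grants ivory-badge (A1). [4 rule applications]
green-key needs fewer.

green-key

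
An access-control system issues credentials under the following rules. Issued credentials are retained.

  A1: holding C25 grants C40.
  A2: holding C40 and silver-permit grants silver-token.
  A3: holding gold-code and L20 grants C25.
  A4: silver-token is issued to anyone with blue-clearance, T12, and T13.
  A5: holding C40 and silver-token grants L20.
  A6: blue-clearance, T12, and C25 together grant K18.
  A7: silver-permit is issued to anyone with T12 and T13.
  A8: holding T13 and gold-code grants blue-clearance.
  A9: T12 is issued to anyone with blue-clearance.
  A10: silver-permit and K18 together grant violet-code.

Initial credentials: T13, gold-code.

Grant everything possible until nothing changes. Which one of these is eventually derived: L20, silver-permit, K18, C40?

Holding T13 and gold-code grants blue-clearance (A8).
Holding blue-clearance grants T12 (A9).
Holding T12 and T13 grants silver-permit (A7).
L20 would need C40 and silver-token (A5), but C40 is never granted. K18 would need blue-clearance, T12, and C25 (A6), but C25 is never granted. C40 would need C25 (A1), but C25 is never granted.

silver-permit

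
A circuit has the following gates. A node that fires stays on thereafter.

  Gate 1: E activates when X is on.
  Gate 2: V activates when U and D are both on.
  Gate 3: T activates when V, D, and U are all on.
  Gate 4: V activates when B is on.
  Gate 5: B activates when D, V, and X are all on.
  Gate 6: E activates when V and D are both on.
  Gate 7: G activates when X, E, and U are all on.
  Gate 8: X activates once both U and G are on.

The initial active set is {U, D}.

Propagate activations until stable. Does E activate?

Yes

Gate 2: U and D on → V on.
V and D are on, so E activates (Gate 6).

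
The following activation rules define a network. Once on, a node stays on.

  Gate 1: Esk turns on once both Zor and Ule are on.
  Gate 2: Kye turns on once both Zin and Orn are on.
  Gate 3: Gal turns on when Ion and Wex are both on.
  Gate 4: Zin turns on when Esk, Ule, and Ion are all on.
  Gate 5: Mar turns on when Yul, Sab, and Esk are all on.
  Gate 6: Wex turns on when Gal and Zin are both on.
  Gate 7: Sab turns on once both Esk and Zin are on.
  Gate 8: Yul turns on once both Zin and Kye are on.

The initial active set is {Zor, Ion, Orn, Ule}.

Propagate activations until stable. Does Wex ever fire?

Wex would need Gal and Zin (Gate 6), but Gal never turns on.

No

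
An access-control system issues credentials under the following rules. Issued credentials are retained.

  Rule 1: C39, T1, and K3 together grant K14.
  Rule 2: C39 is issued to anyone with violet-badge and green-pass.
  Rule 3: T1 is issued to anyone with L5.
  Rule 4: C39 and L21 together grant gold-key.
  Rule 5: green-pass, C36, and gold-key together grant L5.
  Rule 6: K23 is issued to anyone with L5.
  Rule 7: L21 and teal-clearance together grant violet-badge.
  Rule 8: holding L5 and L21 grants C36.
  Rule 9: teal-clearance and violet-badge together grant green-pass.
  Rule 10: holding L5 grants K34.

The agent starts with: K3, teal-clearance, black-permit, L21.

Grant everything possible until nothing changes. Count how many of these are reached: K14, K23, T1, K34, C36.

K14 would need C39, T1, and K3 (Rule 1), but T1 is never granted.
K23 would need L5 (Rule 6), but L5 is never granted.
T1 would need L5 (Rule 3), but L5 is never granted.
K34 would need L5 (Rule 10), but L5 is never granted.
C36 would need L5 and L21 (Rule 8), but L5 is never granted.
None of the 5 are reached.

0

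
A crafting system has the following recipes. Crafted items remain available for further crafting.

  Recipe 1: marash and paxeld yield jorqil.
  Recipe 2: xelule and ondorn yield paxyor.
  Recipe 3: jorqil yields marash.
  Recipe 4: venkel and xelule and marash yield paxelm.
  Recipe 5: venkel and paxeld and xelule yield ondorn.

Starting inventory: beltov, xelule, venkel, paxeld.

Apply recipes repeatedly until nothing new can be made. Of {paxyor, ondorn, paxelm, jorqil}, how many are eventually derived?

2

venkel and paxeld and xelule → ondorn (Recipe 5).
Using Recipe 2, xelule and ondorn make paxyor.
paxyor: reached.
ondorn: reached.
paxelm would need venkel, xelule, and marash (Recipe 4), but marash is never obtained.
jorqil would need marash and paxeld (Recipe 1), but marash is never obtained.
Reached: paxyor and ondorn — 2 of the 4.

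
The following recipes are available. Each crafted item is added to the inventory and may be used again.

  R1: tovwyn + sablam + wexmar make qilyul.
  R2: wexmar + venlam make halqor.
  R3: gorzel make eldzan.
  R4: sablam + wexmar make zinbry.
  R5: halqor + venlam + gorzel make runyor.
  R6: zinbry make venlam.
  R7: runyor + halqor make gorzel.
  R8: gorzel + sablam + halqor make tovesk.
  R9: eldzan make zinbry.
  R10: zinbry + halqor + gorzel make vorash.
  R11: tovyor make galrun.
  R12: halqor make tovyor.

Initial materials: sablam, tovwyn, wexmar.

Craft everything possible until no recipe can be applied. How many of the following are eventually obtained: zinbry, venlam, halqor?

3

sablam + wexmar → zinbry (R4).
zinbry → venlam (R6).
wexmar + venlam → halqor (R2).
zinbry: reached.
venlam: reached.
halqor: reached.
All 3 are reached.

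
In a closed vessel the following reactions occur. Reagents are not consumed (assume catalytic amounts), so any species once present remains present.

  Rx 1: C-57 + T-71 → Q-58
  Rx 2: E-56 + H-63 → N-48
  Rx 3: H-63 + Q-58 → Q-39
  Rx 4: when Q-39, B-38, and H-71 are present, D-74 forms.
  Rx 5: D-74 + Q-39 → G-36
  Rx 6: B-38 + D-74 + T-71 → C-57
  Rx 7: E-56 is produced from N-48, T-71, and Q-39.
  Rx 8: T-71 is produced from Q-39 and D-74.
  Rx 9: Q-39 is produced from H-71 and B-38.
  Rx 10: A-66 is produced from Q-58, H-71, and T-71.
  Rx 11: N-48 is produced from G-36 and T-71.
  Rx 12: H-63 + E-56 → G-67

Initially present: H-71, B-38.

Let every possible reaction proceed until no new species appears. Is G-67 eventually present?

No

G-67 would need H-63 and E-56 (Rx 12), but H-63 never forms.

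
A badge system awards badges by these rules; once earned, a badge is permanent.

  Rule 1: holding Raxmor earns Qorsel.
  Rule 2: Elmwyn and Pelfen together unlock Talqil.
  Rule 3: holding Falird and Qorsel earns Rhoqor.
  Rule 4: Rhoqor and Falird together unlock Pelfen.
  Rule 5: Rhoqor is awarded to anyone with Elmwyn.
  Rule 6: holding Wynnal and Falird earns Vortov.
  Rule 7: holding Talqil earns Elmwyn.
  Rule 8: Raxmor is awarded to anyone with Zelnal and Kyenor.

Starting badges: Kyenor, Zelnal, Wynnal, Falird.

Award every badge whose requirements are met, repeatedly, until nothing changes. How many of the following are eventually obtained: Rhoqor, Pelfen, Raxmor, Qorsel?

With Zelnal and Kyenor, Raxmor is earned (Rule 8).
With Raxmor, Qorsel is earned (Rule 1).
With Falird and Qorsel, Rhoqor is earned (Rule 3).
With Rhoqor and Falird, Pelfen is earned (Rule 4).
Rhoqor: reached.
Pelfen: reached.
Raxmor: reached.
Qorsel: reached.
All 4 are reached.

4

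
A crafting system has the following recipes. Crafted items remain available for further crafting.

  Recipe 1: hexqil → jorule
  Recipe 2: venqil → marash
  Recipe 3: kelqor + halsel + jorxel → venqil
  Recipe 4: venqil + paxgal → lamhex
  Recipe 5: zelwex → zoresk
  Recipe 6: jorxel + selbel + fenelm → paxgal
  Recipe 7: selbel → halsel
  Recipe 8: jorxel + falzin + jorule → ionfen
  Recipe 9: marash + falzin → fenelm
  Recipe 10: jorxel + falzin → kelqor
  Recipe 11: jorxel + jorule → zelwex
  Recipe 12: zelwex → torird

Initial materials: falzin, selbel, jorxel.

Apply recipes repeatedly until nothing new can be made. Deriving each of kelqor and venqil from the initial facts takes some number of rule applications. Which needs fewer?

kelqor: Using Recipe 10, jorxel and falzin make kelqor. [1 rule application]
venqil: Using Recipe 10, jorxel and falzin make kelqor. Using Recipe 7, selbel makes halsel. kelqor + halsel + jorxel → venqil (Recipe 3). [3 rule applications]
kelqor needs fewer.

kelqor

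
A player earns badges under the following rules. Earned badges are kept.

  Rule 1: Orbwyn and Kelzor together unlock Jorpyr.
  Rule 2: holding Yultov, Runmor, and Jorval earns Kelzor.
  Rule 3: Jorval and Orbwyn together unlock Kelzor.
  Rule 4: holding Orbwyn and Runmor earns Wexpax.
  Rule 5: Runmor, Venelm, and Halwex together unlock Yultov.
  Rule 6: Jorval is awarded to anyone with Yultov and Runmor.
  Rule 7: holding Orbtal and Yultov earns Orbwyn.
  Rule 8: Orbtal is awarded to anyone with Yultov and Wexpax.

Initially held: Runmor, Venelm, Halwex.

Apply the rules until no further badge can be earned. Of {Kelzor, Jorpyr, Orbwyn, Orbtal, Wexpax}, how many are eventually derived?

1

With Runmor, Venelm, and Halwex, Yultov is earned (Rule 5).
With Yultov and Runmor, Jorval is earned (Rule 6).
With Yultov, Runmor, and Jorval, Kelzor is earned (Rule 2).
Kelzor: reached.
Jorpyr would need Orbwyn and Kelzor (Rule 1), but Orbwyn is never earned.
Orbwyn would need Orbtal and Yultov (Rule 7), but Orbtal is never earned.
Orbtal would need Yultov and Wexpax (Rule 8), but Wexpax is never earned.
Wexpax would need Orbwyn and Runmor (Rule 4), but Orbwyn is never earned.
Reached: Kelzor — 1 of the 5.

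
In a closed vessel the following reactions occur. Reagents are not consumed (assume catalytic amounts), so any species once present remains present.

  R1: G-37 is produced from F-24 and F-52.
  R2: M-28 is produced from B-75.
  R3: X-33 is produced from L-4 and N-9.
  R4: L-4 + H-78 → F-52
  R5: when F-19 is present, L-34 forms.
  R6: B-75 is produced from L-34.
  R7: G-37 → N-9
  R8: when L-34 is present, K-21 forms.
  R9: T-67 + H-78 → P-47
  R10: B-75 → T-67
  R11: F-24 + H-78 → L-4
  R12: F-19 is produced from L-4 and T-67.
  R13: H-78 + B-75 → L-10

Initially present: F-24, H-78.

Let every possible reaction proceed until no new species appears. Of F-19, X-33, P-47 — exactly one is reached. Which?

X-33

F-24 and H-78 present → L-4 forms (R11).
L-4 and H-78 present → F-52 forms (R4).
F-24 and F-52 present → G-37 forms (R1).
G-37 present → N-9 forms (R7).
L-4 and N-9 present → X-33 forms (R3).
P-47 would need T-67 and H-78 (R9), but T-67 never forms. F-19 would need L-4 and T-67 (R12), but T-67 never forms.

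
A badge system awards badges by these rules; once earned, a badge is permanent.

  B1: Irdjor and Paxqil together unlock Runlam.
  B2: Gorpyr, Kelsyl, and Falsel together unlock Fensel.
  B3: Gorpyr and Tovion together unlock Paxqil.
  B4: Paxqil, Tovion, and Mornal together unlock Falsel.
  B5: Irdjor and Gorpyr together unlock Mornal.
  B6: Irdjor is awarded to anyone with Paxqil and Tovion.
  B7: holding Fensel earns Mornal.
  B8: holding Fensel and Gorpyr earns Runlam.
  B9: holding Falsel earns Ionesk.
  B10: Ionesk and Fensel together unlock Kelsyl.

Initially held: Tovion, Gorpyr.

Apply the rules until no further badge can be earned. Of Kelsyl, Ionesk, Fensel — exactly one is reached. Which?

With Gorpyr and Tovion, Paxqil is earned (B3).
With Paxqil and Tovion, Irdjor is earned (B6).
With Irdjor and Gorpyr, Mornal is earned (B5).
With Paxqil, Tovion, and Mornal, Falsel is earned (B4).
With Falsel, Ionesk is earned (B9).
Kelsyl would need Ionesk and Fensel (B10), but Fensel is never earned. Fensel would need Gorpyr, Kelsyl, and Falsel (B2), but Kelsyl is never earned.

Ionesk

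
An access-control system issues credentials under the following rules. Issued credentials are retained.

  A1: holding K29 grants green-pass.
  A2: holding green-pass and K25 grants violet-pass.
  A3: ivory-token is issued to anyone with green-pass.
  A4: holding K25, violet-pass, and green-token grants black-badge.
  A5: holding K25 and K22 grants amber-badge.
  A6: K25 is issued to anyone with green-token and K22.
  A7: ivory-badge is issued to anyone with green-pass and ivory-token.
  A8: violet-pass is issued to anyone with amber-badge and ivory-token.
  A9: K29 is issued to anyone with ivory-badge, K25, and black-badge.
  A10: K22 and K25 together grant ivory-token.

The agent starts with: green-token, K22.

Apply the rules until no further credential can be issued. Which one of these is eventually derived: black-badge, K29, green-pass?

black-badge

Holding green-token and K22 grants K25 (A6).
Holding K22 and K25 grants ivory-token (A10).
Holding K25 and K22 grants amber-badge (A5).
Holding amber-badge and ivory-token grants violet-pass (A8).
Holding K25, violet-pass, and green-token grants black-badge (A4).
K29 would need ivory-badge, K25, and black-badge (A9), but ivory-badge is never granted. green-pass would need K29 (A1), but K29 is never granted.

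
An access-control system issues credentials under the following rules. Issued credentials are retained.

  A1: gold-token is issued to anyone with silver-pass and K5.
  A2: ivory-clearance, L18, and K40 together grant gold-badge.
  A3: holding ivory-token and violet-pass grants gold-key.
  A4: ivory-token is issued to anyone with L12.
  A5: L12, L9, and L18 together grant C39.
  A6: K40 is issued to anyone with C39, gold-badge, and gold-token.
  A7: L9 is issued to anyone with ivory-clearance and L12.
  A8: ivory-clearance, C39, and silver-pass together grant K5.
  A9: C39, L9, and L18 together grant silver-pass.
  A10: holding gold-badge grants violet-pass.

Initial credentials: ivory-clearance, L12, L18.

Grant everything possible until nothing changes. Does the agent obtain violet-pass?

No

violet-pass would need gold-badge (A10), but gold-badge is never granted.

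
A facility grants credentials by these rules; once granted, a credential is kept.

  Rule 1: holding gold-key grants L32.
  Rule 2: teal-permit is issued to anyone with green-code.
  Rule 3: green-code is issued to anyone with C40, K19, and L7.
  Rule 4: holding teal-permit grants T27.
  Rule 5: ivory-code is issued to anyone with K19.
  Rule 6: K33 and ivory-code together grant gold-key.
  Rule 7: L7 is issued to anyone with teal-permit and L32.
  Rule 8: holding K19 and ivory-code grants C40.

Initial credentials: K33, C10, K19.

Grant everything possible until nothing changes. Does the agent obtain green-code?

green-code would need C40, K19, and L7 (Rule 3), but L7 is never granted.

No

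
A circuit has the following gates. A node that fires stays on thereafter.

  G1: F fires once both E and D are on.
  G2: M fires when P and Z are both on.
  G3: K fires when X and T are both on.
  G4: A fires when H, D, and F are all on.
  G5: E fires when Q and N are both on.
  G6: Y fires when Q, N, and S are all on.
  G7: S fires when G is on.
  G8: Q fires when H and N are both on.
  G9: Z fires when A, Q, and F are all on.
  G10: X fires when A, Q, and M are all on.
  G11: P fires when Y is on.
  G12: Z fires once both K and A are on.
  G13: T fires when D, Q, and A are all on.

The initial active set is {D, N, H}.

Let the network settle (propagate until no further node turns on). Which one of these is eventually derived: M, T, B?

T

G8: H and N on → Q on.
Q and N are on, so E fires (G5).
G1: E and D on → F on.
G4: H, D, and F on → A on.
D, Q, and A are on, so T fires (G13).
No rule produces B, and it is not given. M would need P and Z (G2), but P never turns on.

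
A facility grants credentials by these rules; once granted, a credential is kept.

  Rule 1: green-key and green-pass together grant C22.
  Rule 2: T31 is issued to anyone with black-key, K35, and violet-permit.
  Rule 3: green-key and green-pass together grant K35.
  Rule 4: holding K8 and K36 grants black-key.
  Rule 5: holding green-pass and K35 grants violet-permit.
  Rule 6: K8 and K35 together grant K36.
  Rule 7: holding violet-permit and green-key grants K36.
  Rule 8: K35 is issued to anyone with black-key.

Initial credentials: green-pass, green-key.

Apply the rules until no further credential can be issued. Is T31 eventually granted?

No

T31 would need black-key, K35, and violet-permit (Rule 2), but black-key is never granted.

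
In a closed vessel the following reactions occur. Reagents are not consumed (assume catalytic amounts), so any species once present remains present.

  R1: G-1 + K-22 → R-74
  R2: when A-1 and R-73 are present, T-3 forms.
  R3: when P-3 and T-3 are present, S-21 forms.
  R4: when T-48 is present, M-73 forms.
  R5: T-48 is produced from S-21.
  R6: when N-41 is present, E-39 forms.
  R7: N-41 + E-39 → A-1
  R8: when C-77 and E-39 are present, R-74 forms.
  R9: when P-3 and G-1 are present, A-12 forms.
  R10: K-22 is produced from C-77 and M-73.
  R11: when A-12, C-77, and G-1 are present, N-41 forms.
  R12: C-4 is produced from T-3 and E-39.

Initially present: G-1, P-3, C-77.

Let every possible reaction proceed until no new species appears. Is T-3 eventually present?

No

T-3 would need A-1 and R-73 (R2), but R-73 never forms.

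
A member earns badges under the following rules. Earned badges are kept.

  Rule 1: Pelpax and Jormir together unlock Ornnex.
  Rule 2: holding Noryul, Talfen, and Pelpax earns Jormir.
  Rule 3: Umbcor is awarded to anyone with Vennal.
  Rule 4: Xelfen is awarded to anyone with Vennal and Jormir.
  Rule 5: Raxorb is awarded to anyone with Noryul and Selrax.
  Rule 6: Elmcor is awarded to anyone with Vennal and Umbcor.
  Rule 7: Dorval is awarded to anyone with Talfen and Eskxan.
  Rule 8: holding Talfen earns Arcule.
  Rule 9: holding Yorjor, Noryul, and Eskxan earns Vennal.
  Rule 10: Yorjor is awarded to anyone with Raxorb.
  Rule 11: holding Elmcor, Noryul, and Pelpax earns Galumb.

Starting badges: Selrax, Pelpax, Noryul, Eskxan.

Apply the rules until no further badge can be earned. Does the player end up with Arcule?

No

Arcule would need Talfen (Rule 8), but Talfen is never earned.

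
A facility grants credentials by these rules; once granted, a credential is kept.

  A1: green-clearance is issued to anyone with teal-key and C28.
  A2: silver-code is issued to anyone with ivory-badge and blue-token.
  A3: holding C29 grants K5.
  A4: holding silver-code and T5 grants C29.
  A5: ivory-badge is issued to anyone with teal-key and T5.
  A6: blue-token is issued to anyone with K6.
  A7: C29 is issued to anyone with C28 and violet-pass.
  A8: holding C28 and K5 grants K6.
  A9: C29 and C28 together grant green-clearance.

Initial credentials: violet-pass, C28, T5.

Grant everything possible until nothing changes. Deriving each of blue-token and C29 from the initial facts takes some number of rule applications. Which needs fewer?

C29

C29: Holding C28 and violet-pass grants C29 (A7). [1 rule application]
blue-token: Holding C28 and violet-pass grants C29 (A7). Holding C29 grants K5 (A3). Holding C28 and K5 grants K6 (A8). Holding K6 grants blue-token (A6). [4 rule applications]
C29 needs fewer.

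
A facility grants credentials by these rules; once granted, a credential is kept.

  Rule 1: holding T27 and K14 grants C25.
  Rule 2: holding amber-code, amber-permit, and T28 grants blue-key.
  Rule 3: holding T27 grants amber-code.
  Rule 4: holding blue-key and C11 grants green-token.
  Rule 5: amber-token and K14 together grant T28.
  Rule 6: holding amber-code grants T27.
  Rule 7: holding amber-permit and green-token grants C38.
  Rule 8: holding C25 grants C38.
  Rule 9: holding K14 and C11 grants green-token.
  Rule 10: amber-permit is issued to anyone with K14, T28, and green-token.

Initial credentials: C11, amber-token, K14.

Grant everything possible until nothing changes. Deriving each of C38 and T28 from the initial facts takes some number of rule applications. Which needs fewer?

T28: Holding amber-token and K14 grants T28 (Rule 5). [1 rule application]
C38: Holding amber-token and K14 grants T28 (Rule 5). Holding K14 and C11 grants green-token (Rule 9). Holding K14, T28, and green-token grants amber-permit (Rule 10). Holding amber-permit and green-token grants C38 (Rule 7). [4 rule applications]
T28 needs fewer.

T28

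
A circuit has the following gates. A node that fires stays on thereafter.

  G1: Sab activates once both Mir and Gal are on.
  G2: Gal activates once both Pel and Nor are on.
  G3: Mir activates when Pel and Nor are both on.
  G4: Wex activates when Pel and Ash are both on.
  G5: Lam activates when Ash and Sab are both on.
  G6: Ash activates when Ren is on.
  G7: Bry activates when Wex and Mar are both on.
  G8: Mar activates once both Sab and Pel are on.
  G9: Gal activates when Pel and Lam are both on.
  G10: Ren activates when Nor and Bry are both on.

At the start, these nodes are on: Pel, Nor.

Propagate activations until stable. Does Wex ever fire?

Wex would need Pel and Ash (G4), but Ash never turns on.

No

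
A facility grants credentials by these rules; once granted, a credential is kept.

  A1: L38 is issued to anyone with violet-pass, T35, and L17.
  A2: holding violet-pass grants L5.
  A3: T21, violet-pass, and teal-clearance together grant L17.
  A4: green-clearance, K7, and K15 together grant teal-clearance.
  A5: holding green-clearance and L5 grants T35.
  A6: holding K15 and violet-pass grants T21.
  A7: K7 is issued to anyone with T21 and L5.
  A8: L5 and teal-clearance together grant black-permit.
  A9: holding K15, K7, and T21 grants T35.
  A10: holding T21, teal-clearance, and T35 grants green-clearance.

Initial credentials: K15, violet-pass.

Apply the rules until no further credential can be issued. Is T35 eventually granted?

Holding K15 and violet-pass grants T21 (A6).
Holding violet-pass grants L5 (A2).
Holding T21 and L5 grants K7 (A7).
Holding K15, K7, and T21 grants T35 (A9).

Yes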